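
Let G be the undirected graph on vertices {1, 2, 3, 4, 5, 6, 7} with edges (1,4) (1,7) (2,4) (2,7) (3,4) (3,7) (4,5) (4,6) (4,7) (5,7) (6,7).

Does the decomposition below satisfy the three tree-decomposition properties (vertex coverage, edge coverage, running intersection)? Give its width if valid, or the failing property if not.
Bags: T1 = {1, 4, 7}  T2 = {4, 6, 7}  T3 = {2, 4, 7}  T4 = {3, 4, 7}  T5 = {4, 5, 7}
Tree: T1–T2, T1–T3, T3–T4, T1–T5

Every vertex of G appears in some bag (union = {1, 2, 3, 4, 5, 6, 7}); every edge is covered by a bag; and for each vertex v the set of bags containing v is connected in the bag tree. The decomposition is therefore valid. The largest bag has 3 vertices, so the width is 2.

Yes; width 2.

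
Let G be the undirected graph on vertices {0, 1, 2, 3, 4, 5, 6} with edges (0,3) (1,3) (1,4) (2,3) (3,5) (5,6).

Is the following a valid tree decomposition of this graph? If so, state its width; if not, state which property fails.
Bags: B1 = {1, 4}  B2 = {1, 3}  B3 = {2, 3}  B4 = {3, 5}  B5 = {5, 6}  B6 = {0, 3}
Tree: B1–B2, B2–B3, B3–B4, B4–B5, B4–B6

Checking the three conditions: (i) the bags cover all of {0, 1, 2, 3, 4, 5, 6}; (ii) for each edge, some bag contains both endpoints; (iii) the bags containing any fixed vertex form a subtree. All hold, so the decomposition is valid with width 2 − 1 = 1.

Yes; width 1.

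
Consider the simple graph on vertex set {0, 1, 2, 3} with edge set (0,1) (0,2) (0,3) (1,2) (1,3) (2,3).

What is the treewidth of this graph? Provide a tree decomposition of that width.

Treewidth 3.
Bags: B1 = {0, 1, 2, 3}
Tree: (single bag)

With just one bag of size 4, the width is 4 − 1 = 3, so tw(G) ≤ 3. On the other hand G contains the 4-clique {0, 1, 2, 3}. A clique must lie in a single bag of any decomposition, so no decomposition can have width below 3. Therefore the treewidth is 3.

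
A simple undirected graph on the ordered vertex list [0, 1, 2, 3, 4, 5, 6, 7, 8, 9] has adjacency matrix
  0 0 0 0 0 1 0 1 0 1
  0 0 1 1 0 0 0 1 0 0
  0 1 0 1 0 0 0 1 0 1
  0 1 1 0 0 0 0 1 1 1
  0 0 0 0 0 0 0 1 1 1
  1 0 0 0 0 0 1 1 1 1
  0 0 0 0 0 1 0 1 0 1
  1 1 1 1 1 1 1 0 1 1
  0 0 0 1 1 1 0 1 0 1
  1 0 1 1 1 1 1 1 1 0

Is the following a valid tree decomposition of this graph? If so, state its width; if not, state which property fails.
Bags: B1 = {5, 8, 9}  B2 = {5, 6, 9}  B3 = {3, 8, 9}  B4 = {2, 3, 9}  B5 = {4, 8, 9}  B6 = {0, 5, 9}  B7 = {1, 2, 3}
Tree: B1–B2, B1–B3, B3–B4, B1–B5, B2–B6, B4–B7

A tree decomposition must satisfy three properties: every vertex lies in some bag; for every edge, both endpoints lie together in some bag; and for every vertex, the bags containing it form a connected subtree. Here vertex 7 appears in no bag, so the decomposition is invalid.

No — vertex 7 appears in no bag.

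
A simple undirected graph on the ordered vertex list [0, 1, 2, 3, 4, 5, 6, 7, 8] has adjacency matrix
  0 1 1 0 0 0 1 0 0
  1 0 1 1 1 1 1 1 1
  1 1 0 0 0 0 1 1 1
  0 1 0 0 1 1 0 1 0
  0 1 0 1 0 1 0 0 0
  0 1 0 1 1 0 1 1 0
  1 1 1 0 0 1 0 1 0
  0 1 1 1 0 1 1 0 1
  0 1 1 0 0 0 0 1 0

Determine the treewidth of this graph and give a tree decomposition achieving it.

Treewidth 3.
One optimal decomposition is:
Bags: B1 = {1, 3, 5, 7}  B2 = {1, 5, 6, 7}  B3 = {1, 2, 6, 7}  B4 = {1, 3, 4, 5}  B5 = {0, 1, 2, 6}  B6 = {1, 2, 7, 8}
Tree: B1–B2, B2–B3, B1–B4, B3–B5, B3–B6

Every bag has size at most 4, so the width is 4 − 1 = 3 and tw(G) ≤ 3. For the lower bound, the 4 vertices {0, 1, 2, 6} are pairwise adjacent, and any tree decomposition puts a clique entirely inside one bag — forcing width ≥ 3. Hence tw(G) = 3 exactly.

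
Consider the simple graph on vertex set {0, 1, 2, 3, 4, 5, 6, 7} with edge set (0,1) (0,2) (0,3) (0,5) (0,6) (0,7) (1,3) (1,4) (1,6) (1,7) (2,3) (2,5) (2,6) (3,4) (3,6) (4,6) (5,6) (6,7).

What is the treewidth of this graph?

A width-3 tree decomposition is:
Bags: B1 = {1, 3, 4, 6}  B2 = {0, 1, 3, 6}  B3 = {0, 2, 3, 6}  B4 = {0, 1, 6, 7}  B5 = {0, 2, 5, 6}
Tree: B1–B2, B2–B3, B2–B4, B3–B5
Every bag has size at most 4, so the width is 4 − 1 = 3 and tw(G) ≤ 3. For the lower bound, the 4 vertices {0, 1, 3, 6} are pairwise adjacent, and any tree decomposition puts a clique entirely inside one bag — forcing width ≥ 3. Hence tw(G) = 3 exactly.

3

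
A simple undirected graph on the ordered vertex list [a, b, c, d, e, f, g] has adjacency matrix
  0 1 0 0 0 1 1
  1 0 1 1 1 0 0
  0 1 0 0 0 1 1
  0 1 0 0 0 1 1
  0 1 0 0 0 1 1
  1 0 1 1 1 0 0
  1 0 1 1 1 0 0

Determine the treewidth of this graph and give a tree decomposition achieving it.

Treewidth 3.
One optimal decomposition is:
Bags: B1 = {b, e, f, g}  B2 = {b, c, f, g}  B3 = {a, b, f, g}  B4 = {b, d, f, g}
Tree: B1–B2, B2–B3, B3–B4

The largest bag has 4 vertices, giving width 3; this decomposition certifies tw(G) ≤ 3. For the lower bound: the 4 vertex sets {e,f}, {b,c}, {g}, {a} are disjoint, each induces a connected subgraph, and every pair is joined by at least one edge of G. Contracting each set to a single vertex therefore yields K_{4} as a minor, and since treewidth is minor-monotone, tw(G) ≥ tw(K_{4}) = 3. Combining the bounds, tw(G) = 3.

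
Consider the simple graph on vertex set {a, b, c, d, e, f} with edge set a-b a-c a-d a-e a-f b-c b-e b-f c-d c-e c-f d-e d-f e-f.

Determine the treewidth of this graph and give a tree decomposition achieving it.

Treewidth 4.
One optimal decomposition is:
Bags: B1 = {a, b, c, e, f}  B2 = {a, c, d, e, f}
Tree: B1–B2

Every bag has size at most 5, so the width is 5 − 1 = 4 and tw(G) ≤ 4. Conversely, {a, c, d, e, f} is a clique of size 5, and the vertices of any clique must share a bag in every tree decomposition; so some bag has ≥ 5 vertices and tw(G) ≥ 4. The upper and lower bounds meet at 4, so that is the treewidth.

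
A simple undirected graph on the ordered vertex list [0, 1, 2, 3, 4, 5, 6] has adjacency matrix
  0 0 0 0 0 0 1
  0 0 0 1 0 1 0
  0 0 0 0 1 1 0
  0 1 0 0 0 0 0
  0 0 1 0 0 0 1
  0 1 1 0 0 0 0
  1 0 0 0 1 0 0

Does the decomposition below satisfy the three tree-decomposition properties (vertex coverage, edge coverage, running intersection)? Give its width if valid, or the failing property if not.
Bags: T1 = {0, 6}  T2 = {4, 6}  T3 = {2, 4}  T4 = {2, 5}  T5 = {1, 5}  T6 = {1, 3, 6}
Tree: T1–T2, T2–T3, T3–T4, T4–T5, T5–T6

No — bags containing vertex 6 are not connected in the tree.

A tree decomposition must satisfy three properties: every vertex lies in some bag; for every edge, both endpoints lie together in some bag; and for every vertex, the bags containing it form a connected subtree. Here bags containing vertex 6 are not connected in the tree, so the decomposition is invalid.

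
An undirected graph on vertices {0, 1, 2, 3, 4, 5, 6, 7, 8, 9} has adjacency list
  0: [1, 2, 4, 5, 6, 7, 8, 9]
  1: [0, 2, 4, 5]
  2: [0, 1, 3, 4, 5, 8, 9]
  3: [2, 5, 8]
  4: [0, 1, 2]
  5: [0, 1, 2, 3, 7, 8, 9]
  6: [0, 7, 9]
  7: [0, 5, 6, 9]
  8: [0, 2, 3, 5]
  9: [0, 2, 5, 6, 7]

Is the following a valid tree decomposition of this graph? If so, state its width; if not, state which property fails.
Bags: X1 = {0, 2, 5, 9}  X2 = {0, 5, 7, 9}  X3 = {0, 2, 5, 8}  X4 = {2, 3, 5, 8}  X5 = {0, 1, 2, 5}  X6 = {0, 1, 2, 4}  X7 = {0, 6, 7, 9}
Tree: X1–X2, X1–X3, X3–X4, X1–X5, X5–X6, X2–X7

Checking the three conditions: (i) the bags cover all of {0, 1, 2, 3, 4, 5, 6, 7, 8, 9}; (ii) for each edge, some bag contains both endpoints; (iii) the bags containing any fixed vertex form a subtree. All hold, so the decomposition is valid with width 4 − 1 = 3.

Yes; width 3.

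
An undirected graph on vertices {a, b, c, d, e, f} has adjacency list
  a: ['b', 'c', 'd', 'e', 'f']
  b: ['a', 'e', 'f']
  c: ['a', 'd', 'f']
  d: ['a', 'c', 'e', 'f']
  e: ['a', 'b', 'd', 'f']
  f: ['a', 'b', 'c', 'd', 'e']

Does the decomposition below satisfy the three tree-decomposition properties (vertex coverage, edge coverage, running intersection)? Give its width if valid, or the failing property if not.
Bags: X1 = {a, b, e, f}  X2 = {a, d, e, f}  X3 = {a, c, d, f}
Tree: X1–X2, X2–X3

Every vertex of G appears in some bag (union = {a, b, c, d, e, f}); every edge is covered by a bag; and for each vertex v the set of bags containing v is connected in the bag tree. The decomposition is therefore valid. The largest bag has 4 vertices, so the width is 3.

Yes; width 3.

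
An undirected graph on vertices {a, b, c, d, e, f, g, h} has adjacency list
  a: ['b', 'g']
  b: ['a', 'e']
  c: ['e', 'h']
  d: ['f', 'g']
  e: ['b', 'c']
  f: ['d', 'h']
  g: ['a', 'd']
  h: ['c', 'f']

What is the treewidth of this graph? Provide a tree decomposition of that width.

The largest bag has 3 vertices, giving width 2; this decomposition certifies tw(G) ≤ 2. The edges e–b–a–g–d–f–h–c–e form a cycle, so G is not a tree and its treewidth is at least 2. Therefore the treewidth is 2.

Treewidth 2.
Bags: B1 = {a, b, e}  B2 = {a, e, g}  B3 = {d, e, g}  B4 = {d, e, f}  B5 = {e, f, h}  B6 = {c, e, h}
Tree: B1–B2, B2–B3, B3–B4, B4–B5, B5–B6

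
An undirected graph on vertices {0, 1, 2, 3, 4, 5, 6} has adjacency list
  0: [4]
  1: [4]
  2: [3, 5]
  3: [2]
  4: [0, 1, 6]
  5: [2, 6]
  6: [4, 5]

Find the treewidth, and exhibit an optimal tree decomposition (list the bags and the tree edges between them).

Treewidth 1.
One optimal decomposition is:
Bags: B1 = {4, 6}  B2 = {5, 6}  B3 = {2, 5}  B4 = {1, 4}  B5 = {0, 4}  B6 = {2, 3}
Tree: B1–B2, B2–B3, B1–B4, B1–B5, B3–B6

Every bag has size at most 2, so the width is 2 − 1 = 1 and tw(G) ≤ 1. G has an edge, so its treewidth is at least 1. Combining the bounds, tw(G) = 1.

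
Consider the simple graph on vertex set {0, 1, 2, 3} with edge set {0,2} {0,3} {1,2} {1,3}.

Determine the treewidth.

A width-2 tree decomposition is:
Bags: B1 = {0, 1, 2}  B2 = {0, 1, 3}
Tree: B1–B2
Every bag has size at most 3, so the width is 3 − 1 = 2 and tw(G) ≤ 2. For the lower bound, G contains the cycle 0–2–1–3–0, so G is not a forest; only forests have treewidth ≤ 1, hence tw(G) ≥ 2. The upper and lower bounds meet at 2, so that is the treewidth.

2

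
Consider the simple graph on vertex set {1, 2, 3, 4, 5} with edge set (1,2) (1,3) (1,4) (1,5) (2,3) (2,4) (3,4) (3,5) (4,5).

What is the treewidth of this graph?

3

A width-3 tree decomposition is:
Bags: B1 = {1, 2, 3, 4}  B2 = {1, 3, 4, 5}
Tree: B1–B2
Every bag has size at most 4, so the width is 4 − 1 = 3 and tw(G) ≤ 3. Conversely, {1, 2, 3, 4} is a clique of size 4, and the vertices of any clique must share a bag in every tree decomposition; so some bag has ≥ 4 vertices and tw(G) ≥ 3. Therefore the treewidth is 3.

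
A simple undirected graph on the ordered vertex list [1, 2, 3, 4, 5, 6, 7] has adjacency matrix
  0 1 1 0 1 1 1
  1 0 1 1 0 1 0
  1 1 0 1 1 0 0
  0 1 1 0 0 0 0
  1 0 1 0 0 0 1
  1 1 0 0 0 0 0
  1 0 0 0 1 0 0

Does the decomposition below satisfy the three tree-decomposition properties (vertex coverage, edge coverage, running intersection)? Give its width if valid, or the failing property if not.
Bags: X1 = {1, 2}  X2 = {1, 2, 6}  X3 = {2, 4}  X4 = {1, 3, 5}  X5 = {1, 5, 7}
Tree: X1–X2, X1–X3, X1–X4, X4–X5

A tree decomposition must satisfy three properties: every vertex lies in some bag; for every edge, both endpoints lie together in some bag; and for every vertex, the bags containing it form a connected subtree. Here edge (3,2) lies in no bag, so the decomposition is invalid.

No — edge (3,2) lies in no bag.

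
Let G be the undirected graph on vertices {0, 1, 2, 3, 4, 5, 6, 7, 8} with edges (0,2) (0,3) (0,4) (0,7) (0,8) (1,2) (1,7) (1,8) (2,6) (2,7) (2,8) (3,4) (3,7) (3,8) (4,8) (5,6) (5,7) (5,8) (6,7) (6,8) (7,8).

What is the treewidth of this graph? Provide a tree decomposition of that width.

Treewidth 3.
Bags: B1 = {1, 2, 7, 8}  B2 = {0, 2, 7, 8}  B3 = {2, 6, 7, 8}  B4 = {5, 6, 7, 8}  B5 = {0, 3, 7, 8}  B6 = {0, 3, 4, 8}
Tree: B1–B2, B1–B3, B3–B4, B2–B5, B5–B6

Every bag has size at most 4, so the width is 4 − 1 = 3 and tw(G) ≤ 3. Conversely, {0, 3, 4, 8} is a clique of size 4, and the vertices of any clique must share a bag in every tree decomposition; so some bag has ≥ 4 vertices and tw(G) ≥ 3. Combining the bounds, tw(G) = 3.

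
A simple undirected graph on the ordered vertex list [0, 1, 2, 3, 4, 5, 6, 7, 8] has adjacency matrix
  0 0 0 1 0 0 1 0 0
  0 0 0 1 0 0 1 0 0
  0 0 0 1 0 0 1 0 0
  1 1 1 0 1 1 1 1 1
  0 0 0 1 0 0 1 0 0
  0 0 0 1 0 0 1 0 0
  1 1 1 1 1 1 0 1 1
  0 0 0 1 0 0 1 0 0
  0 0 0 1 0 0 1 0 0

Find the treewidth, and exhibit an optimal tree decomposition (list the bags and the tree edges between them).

Each bag holds 3 vertices, so the decomposition has width 2, which upper-bounds the treewidth. On the other hand G contains the 3-clique {0, 3, 6}. A clique must lie in a single bag of any decomposition, so no decomposition can have width below 2. The upper and lower bounds meet at 2, so that is the treewidth.

Treewidth 2.
Bags: B1 = {3, 6, 7}  B2 = {0, 3, 6}  B3 = {3, 6, 8}  B4 = {3, 5, 6}  B5 = {3, 4, 6}  B6 = {1, 3, 6}  B7 = {2, 3, 6}
Tree: B1–B2, B1–B3, B3–B4, B1–B5, B5–B6, B5–B7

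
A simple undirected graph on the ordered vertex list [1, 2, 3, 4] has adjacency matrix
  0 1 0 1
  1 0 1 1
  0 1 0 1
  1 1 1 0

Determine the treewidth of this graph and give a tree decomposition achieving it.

Treewidth 2.
One such decomposition:
Bags: B1 = {1, 2, 4}  B2 = {2, 3, 4}
Tree: B1–B2

The largest bag has 3 vertices, giving width 2; this decomposition certifies tw(G) ≤ 2. On the other hand G contains the 3-clique {1, 2, 4}. A clique must lie in a single bag of any decomposition, so no decomposition can have width below 2. The upper and lower bounds meet at 2, so that is the treewidth.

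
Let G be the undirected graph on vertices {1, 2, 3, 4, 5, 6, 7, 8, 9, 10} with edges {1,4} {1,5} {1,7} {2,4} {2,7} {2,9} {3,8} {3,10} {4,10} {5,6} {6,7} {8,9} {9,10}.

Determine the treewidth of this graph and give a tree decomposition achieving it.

Treewidth 2.
One optimal decomposition is:
Bags: B1 = {1, 5, 6}  B2 = {1, 6, 7}  B3 = {1, 4, 7}  B4 = {2, 4, 7}  B5 = {2, 4, 10}  B6 = {2, 9, 10}  B7 = {3, 9, 10}  B8 = {3, 8, 9}
Tree: B1–B2, B2–B3, B3–B4, B4–B5, B5–B6, B6–B7, B7–B8

Each bag holds 3 vertices, so the decomposition has width 2, which upper-bounds the treewidth. For the lower bound, G contains the cycle 5–6–7–1–5, so G is not a forest; only forests have treewidth ≤ 1, hence tw(G) ≥ 2. Therefore the treewidth is 2.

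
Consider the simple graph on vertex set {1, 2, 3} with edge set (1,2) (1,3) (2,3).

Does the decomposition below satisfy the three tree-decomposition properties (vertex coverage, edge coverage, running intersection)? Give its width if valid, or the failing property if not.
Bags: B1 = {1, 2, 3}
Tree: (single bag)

Checking the three conditions: (i) the bags cover all of {1, 2, 3}; (ii) for each edge, some bag contains both endpoints; (iii) the bags containing any fixed vertex form a subtree. All hold, so the decomposition is valid with width 3 − 1 = 2.

Yes; width 2.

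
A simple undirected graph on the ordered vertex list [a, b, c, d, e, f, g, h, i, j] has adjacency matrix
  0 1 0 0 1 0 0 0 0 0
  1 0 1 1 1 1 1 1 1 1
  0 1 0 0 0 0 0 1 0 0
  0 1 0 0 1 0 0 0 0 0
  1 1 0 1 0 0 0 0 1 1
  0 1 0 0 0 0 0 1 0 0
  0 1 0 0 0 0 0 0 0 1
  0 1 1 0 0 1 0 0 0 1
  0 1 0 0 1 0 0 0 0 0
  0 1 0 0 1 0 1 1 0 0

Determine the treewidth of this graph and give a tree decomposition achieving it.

Every bag has size at most 3, so the width is 3 − 1 = 2 and tw(G) ≤ 2. On the other hand G contains the 3-clique {b, f, h}. A clique must lie in a single bag of any decomposition, so no decomposition can have width below 2. Hence tw(G) = 2 exactly.

Treewidth 2.
One optimal decomposition is:
Bags: B1 = {b, h, j}  B2 = {b, g, j}  B3 = {b, e, j}  B4 = {b, f, h}  B5 = {b, d, e}  B6 = {a, b, e}  B7 = {b, c, h}  B8 = {b, e, i}
Tree: B1–B2, B1–B3, B1–B4, B3–B5, B3–B6, B1–B7, B6–B8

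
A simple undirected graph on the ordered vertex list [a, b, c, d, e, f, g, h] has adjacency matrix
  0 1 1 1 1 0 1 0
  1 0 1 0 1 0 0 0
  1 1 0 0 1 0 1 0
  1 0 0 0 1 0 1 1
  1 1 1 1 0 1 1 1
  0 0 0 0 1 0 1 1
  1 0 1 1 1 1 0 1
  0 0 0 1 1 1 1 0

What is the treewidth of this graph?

3

A width-3 tree decomposition is:
Bags: B1 = {d, e, g, h}  B2 = {a, d, e, g}  B3 = {a, c, e, g}  B4 = {e, f, g, h}  B5 = {a, b, c, e}
Tree: B1–B2, B2–B3, B1–B4, B3–B5
Every bag has size at most 4, so the width is 4 − 1 = 3 and tw(G) ≤ 3. Conversely, {d, e, g, h} is a clique of size 4, and the vertices of any clique must share a bag in every tree decomposition; so some bag has ≥ 4 vertices and tw(G) ≥ 3. Therefore the treewidth is 3.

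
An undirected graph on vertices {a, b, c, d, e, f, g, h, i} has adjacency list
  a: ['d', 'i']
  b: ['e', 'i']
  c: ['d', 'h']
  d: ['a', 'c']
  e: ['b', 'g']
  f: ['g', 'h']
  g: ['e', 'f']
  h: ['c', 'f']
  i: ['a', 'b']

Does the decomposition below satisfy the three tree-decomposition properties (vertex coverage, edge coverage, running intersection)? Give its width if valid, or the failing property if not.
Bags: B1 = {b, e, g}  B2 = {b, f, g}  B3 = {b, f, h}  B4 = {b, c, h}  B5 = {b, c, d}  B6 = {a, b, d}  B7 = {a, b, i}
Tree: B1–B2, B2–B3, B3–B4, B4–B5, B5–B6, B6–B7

Yes; width 2.

Checking the three conditions: (i) the bags cover all of {a, b, c, d, e, f, g, h, i}; (ii) for each edge, some bag contains both endpoints; (iii) the bags containing any fixed vertex form a subtree. All hold, so the decomposition is valid with width 3 − 1 = 2.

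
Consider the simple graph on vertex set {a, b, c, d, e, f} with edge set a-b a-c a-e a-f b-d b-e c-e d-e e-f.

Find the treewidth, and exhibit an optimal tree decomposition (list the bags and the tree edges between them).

Treewidth 2.
Bags: B1 = {b, d, e}  B2 = {a, b, e}  B3 = {a, e, f}  B4 = {a, c, e}
Tree: B1–B2, B2–B3, B3–B4

Every bag has size at most 3, so the width is 3 − 1 = 2 and tw(G) ≤ 2. Conversely, {b, d, e} is a clique of size 3, and the vertices of any clique must share a bag in every tree decomposition; so some bag has ≥ 3 vertices and tw(G) ≥ 2. Combining the bounds, tw(G) = 2.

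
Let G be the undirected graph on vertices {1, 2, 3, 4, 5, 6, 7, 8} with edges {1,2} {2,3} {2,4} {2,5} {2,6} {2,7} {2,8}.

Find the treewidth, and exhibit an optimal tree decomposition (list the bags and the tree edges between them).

Treewidth 1.
One optimal decomposition is:
Bags: B1 = {2, 8}  B2 = {2, 6}  B3 = {1, 2}  B4 = {2, 7}  B5 = {2, 5}  B6 = {2, 3}  B7 = {2, 4}
Tree: B1–B2, B2–B3, B3–B4, B3–B5, B2–B6, B5–B7

Every bag has size at most 2, so the width is 2 − 1 = 1 and tw(G) ≤ 1. Since G has at least one edge (e.g. 2–8), it is not an edgeless graph, so tw(G) ≥ 1. Combining the bounds, tw(G) = 1.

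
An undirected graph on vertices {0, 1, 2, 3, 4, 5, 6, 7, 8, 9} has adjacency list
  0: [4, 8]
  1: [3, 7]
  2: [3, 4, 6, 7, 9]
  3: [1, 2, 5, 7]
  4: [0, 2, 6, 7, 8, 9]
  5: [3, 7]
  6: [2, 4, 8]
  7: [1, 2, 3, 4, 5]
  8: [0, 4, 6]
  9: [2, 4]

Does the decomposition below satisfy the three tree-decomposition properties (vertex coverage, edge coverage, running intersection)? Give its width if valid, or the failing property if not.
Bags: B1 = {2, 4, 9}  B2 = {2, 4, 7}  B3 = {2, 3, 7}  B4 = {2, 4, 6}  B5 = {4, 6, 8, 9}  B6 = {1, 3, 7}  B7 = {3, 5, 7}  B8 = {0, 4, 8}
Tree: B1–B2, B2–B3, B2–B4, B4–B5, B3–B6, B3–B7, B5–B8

No — bags containing vertex 9 are not connected in the tree.

A tree decomposition must satisfy three properties: every vertex lies in some bag; for every edge, both endpoints lie together in some bag; and for every vertex, the bags containing it form a connected subtree. Here bags containing vertex 9 are not connected in the tree, so the decomposition is invalid.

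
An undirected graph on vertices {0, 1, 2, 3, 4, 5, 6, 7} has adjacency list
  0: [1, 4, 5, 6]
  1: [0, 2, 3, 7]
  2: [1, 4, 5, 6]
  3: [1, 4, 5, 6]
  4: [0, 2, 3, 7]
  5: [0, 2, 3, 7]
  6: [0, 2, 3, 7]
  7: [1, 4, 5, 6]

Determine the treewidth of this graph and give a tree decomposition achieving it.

The largest bag has 5 vertices, giving width 4; this decomposition certifies tw(G) ≤ 4. For the lower bound: the 5 vertex sets {0,1}, {2,4}, {6,7}, {3}, {5} are disjoint, each induces a connected subgraph, and every pair is joined by at least one edge of G. Contracting each set to a single vertex therefore yields K_{5} as a minor, and since treewidth is minor-monotone, tw(G) ≥ tw(K_{5}) = 4. Therefore the treewidth is 4.

Treewidth 4.
One such decomposition:
Bags: B1 = {0, 1, 2, 3, 7}  B2 = {0, 2, 3, 4, 7}  B3 = {0, 2, 3, 6, 7}  B4 = {0, 2, 3, 5, 7}
Tree: B1–B2, B2–B3, B3–B4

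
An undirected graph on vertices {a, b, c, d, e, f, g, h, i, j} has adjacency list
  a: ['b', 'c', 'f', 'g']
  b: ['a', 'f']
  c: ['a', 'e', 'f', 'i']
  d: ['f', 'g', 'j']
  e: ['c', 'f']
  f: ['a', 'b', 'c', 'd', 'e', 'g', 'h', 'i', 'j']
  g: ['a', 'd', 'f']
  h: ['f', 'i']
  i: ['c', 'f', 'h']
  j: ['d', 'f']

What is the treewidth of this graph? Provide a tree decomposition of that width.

Every bag has size at most 3, so the width is 3 − 1 = 2 and tw(G) ≤ 2. Conversely, {d, f, g} is a clique of size 3, and the vertices of any clique must share a bag in every tree decomposition; so some bag has ≥ 3 vertices and tw(G) ≥ 2. Therefore the treewidth is 2.

Treewidth 2.
One optimal decomposition is:
Bags: B1 = {a, c, f}  B2 = {c, f, i}  B3 = {a, f, g}  B4 = {f, h, i}  B5 = {d, f, g}  B6 = {c, e, f}  B7 = {a, b, f}  B8 = {d, f, j}
Tree: B1–B2, B1–B3, B2–B4, B3–B5, B2–B6, B1–B7, B5–B8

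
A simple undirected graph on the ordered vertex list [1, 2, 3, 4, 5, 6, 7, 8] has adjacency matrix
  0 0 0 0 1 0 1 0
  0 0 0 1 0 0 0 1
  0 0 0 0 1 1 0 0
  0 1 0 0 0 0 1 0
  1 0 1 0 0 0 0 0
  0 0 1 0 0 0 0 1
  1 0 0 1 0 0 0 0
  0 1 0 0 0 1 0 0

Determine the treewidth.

A width-2 tree decomposition is:
Bags: B1 = {1, 5, 7}  B2 = {3, 5, 7}  B3 = {3, 6, 7}  B4 = {6, 7, 8}  B5 = {2, 7, 8}  B6 = {2, 4, 7}
Tree: B1–B2, B2–B3, B3–B4, B4–B5, B5–B6
The largest bag has 3 vertices, giving width 2; this decomposition certifies tw(G) ≤ 2. For the lower bound, G contains the cycle 7–1–5–3–6–8–2–4–7, so G is not a forest; only forests have treewidth ≤ 1, hence tw(G) ≥ 2. Combining the bounds, tw(G) = 2.

2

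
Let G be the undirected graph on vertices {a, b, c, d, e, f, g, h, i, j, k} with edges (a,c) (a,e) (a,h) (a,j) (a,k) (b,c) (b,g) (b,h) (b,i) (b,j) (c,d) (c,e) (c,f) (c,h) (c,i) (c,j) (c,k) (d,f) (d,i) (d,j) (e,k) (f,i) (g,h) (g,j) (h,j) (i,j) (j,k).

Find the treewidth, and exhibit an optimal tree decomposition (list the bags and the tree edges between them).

The largest bag has 4 vertices, giving width 3; this decomposition certifies tw(G) ≤ 3. Conversely, {b, g, h, j} is a clique of size 4, and the vertices of any clique must share a bag in every tree decomposition; so some bag has ≥ 4 vertices and tw(G) ≥ 3. Combining the bounds, tw(G) = 3.

Treewidth 3.
One such decomposition:
Bags: B1 = {a, c, j, k}  B2 = {a, c, h, j}  B3 = {b, c, h, j}  B4 = {b, c, i, j}  B5 = {b, g, h, j}  B6 = {c, d, i, j}  B7 = {c, d, f, i}  B8 = {a, c, e, k}
Tree: B1–B2, B2–B3, B3–B4, B3–B5, B4–B6, B6–B7, B1–B8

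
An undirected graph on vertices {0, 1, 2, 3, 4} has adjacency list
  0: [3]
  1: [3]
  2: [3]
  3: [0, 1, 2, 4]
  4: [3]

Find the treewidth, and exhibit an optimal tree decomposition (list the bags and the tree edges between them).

Each bag holds 2 vertices, so the decomposition has width 1, which upper-bounds the treewidth. G has an edge, so its treewidth is at least 1. Hence tw(G) = 1 exactly.

Treewidth 1.
One optimal decomposition is:
Bags: B1 = {1, 3}  B2 = {3, 4}  B3 = {2, 3}  B4 = {0, 3}
Tree: B1–B2, B1–B3, B3–B4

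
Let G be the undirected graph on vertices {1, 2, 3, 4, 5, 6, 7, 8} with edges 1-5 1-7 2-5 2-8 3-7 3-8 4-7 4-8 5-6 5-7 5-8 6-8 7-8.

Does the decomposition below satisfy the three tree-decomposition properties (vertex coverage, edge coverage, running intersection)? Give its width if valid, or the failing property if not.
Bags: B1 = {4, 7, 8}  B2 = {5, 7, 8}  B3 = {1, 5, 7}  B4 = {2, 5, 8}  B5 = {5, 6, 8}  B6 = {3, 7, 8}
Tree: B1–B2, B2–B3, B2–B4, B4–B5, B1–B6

Every vertex of G appears in some bag (union = {1, 2, 3, 4, 5, 6, 7, 8}); every edge is covered by a bag; and for each vertex v the set of bags containing v is connected in the bag tree. The decomposition is therefore valid. The largest bag has 3 vertices, so the width is 2.

Yes; width 2.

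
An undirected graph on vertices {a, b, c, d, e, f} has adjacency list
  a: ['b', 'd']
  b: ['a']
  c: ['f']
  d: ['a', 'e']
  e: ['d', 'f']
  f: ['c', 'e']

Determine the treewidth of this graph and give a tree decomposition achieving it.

Treewidth 1.
One such decomposition:
Bags: B1 = {c, f}  B2 = {e, f}  B3 = {d, e}  B4 = {a, d}  B5 = {a, b}
Tree: B1–B2, B2–B3, B3–B4, B4–B5

The largest bag has 2 vertices, giving width 1; this decomposition certifies tw(G) ≤ 1. G has an edge, so its treewidth is at least 1. Hence tw(G) = 1 exactly.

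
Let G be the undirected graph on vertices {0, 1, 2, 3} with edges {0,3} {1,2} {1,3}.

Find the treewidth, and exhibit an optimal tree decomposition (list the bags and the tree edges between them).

Treewidth 1.
One such decomposition:
Bags: B1 = {1, 2}  B2 = {1, 3}  B3 = {0, 3}
Tree: B1–B2, B2–B3

Every bag has size at most 2, so the width is 2 − 1 = 1 and tw(G) ≤ 1. G has an edge, so its treewidth is at least 1. Therefore the treewidth is 1.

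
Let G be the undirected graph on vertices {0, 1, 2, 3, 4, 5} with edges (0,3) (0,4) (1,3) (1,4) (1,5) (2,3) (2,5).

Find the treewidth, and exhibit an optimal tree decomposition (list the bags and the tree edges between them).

Treewidth 2.
One such decomposition:
Bags: B1 = {0, 1, 4}  B2 = {0, 1, 3}  B3 = {1, 3, 5}  B4 = {2, 3, 5}
Tree: B1–B2, B2–B3, B3–B4

The largest bag has 3 vertices, giving width 2; this decomposition certifies tw(G) ≤ 2. The edges 4–0–3–1–4 form a cycle, so G is not a tree and its treewidth is at least 2. Therefore the treewidth is 2.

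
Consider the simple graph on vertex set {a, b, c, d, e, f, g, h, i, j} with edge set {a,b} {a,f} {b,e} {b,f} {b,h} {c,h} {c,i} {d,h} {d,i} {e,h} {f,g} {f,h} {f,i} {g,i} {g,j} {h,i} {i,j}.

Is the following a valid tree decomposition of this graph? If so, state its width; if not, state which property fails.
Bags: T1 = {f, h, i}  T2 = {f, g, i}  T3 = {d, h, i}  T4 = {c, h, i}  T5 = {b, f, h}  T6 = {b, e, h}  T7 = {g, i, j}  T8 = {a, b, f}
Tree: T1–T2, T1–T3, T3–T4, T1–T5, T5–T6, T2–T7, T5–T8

Yes; width 2.

Every vertex of G appears in some bag (union = {a, b, c, d, e, f, g, h, i, j}); every edge is covered by a bag; and for each vertex v the set of bags containing v is connected in the bag tree. The decomposition is therefore valid. The largest bag has 3 vertices, so the width is 2.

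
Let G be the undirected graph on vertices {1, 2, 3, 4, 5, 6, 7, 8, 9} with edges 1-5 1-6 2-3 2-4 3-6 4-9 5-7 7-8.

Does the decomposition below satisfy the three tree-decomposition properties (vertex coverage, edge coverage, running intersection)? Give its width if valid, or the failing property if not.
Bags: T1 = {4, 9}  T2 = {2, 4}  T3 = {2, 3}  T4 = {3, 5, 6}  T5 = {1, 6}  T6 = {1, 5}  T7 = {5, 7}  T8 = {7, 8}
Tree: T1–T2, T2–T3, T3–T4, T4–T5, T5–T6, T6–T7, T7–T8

A tree decomposition must satisfy three properties: every vertex lies in some bag; for every edge, both endpoints lie together in some bag; and for every vertex, the bags containing it form a connected subtree. Here bags containing vertex 5 are not connected in the tree, so the decomposition is invalid.

No — bags containing vertex 5 are not connected in the tree.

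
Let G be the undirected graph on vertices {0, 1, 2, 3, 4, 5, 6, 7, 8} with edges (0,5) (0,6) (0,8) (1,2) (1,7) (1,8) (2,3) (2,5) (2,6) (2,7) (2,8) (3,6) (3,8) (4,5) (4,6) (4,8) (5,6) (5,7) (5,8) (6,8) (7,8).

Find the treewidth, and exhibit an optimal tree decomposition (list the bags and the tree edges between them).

Every bag has size at most 4, so the width is 4 − 1 = 3 and tw(G) ≤ 3. For the lower bound, the 4 vertices {0, 5, 6, 8} are pairwise adjacent, and any tree decomposition puts a clique entirely inside one bag — forcing width ≥ 3. The upper and lower bounds meet at 3, so that is the treewidth.

Treewidth 3.
One such decomposition:
Bags: B1 = {2, 5, 7, 8}  B2 = {2, 5, 6, 8}  B3 = {1, 2, 7, 8}  B4 = {4, 5, 6, 8}  B5 = {0, 5, 6, 8}  B6 = {2, 3, 6, 8}
Tree: B1–B2, B1–B3, B2–B4, B4–B5, B2–B6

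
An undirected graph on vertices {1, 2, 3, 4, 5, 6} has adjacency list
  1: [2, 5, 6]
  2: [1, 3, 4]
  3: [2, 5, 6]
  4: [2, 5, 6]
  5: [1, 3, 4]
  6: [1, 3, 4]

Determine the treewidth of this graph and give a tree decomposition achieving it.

Treewidth 3.
One optimal decomposition is:
Bags: B1 = {2, 4, 5, 6}  B2 = {2, 3, 5, 6}  B3 = {1, 2, 5, 6}
Tree: B1–B2, B2–B3

The largest bag has 4 vertices, giving width 3; this decomposition certifies tw(G) ≤ 3. For the lower bound: the 4 vertex sets {4,5}, {2,3}, {6}, {1} are disjoint, each induces a connected subgraph, and every pair is joined by at least one edge of G. Contracting each set to a single vertex therefore yields K_{4} as a minor, and since treewidth is minor-monotone, tw(G) ≥ tw(K_{4}) = 3. Combining the bounds, tw(G) = 3.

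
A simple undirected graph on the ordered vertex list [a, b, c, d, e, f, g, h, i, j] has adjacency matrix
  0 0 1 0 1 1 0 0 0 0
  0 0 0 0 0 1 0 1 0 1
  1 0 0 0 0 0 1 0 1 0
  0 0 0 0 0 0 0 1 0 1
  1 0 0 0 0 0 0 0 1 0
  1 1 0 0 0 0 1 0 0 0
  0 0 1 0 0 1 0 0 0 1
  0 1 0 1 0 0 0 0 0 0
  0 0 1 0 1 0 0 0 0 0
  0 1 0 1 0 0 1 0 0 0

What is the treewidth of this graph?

A width-2 tree decomposition is:
Bags: B1 = {a, e, i}  B2 = {a, c, i}  B3 = {a, c, f}  B4 = {c, f, g}  B5 = {b, f, g}  B6 = {b, g, j}  B7 = {b, h, j}  B8 = {d, h, j}
Tree: B1–B2, B2–B3, B3–B4, B4–B5, B5–B6, B6–B7, B7–B8
The largest bag has 3 vertices, giving width 2; this decomposition certifies tw(G) ≤ 2. For the lower bound, G contains the cycle e–i–c–a–e, so G is not a forest; only forests have treewidth ≤ 1, hence tw(G) ≥ 2. The upper and lower bounds meet at 2, so that is the treewidth.

2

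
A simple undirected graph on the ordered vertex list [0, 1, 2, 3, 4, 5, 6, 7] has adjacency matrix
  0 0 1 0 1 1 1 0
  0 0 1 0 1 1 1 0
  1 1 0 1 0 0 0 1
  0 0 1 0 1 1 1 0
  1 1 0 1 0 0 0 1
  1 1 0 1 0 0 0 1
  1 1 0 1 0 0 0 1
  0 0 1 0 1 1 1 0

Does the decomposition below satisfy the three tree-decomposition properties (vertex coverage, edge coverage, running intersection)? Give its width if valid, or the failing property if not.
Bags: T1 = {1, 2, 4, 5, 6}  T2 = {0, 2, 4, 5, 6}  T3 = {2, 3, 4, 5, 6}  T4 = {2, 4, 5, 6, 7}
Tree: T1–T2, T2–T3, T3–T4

Checking the three conditions: (i) the bags cover all of {0, 1, 2, 3, 4, 5, 6, 7}; (ii) for each edge, some bag contains both endpoints; (iii) the bags containing any fixed vertex form a subtree. All hold, so the decomposition is valid with width 5 − 1 = 4.

Yes; width 4.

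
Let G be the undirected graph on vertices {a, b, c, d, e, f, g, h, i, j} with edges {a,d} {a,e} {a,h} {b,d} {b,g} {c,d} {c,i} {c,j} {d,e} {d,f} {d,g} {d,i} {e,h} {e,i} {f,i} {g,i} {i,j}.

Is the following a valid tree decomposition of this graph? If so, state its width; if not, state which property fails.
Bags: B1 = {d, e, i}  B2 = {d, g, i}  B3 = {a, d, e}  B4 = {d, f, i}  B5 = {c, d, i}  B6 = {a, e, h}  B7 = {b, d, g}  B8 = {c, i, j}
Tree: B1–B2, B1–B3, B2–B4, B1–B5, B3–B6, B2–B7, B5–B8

Every vertex of G appears in some bag (union = {a, b, c, d, e, f, g, h, i, j}); every edge is covered by a bag; and for each vertex v the set of bags containing v is connected in the bag tree. The decomposition is therefore valid. The largest bag has 3 vertices, so the width is 2.

Yes; width 2.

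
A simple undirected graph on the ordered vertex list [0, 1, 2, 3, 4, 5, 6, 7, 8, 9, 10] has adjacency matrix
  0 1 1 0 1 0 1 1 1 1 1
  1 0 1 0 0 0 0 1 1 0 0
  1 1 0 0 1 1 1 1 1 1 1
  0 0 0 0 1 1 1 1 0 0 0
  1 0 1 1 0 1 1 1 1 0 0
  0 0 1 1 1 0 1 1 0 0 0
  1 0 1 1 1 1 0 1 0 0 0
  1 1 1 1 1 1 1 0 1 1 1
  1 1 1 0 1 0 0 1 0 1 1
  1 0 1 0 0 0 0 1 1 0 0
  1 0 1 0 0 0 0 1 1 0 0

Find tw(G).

A width-4 tree decomposition is:
Bags: B1 = {0, 2, 7, 8, 10}  B2 = {0, 2, 7, 8, 9}  B3 = {0, 2, 4, 7, 8}  B4 = {0, 1, 2, 7, 8}  B5 = {0, 2, 4, 6, 7}  B6 = {2, 4, 5, 6, 7}  B7 = {3, 4, 5, 6, 7}
Tree: B1–B2, B1–B3, B2–B4, B3–B5, B5–B6, B6–B7
The largest bag has 5 vertices, giving width 4; this decomposition certifies tw(G) ≤ 4. Conversely, {0, 1, 2, 7, 8} is a clique of size 5, and the vertices of any clique must share a bag in every tree decomposition; so some bag has ≥ 5 vertices and tw(G) ≥ 4. Combining the bounds, tw(G) = 4.

4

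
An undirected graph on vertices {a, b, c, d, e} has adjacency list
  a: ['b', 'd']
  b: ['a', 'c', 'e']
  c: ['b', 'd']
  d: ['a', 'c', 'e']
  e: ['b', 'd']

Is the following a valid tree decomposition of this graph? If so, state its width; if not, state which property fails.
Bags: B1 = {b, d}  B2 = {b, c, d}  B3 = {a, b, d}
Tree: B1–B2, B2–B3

A tree decomposition must satisfy three properties: every vertex lies in some bag; for every edge, both endpoints lie together in some bag; and for every vertex, the bags containing it form a connected subtree. Here vertex e appears in no bag, so the decomposition is invalid.

No — vertex e appears in no bag.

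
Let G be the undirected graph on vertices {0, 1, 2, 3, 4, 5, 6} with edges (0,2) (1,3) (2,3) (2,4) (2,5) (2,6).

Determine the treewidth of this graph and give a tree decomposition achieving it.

Every bag has size at most 2, so the width is 2 − 1 = 1 and tw(G) ≤ 1. Since G has at least one edge (e.g. 2–5), it is not an edgeless graph, so tw(G) ≥ 1. Therefore the treewidth is 1.

Treewidth 1.
Bags: B1 = {2, 5}  B2 = {2, 3}  B3 = {0, 2}  B4 = {2, 4}  B5 = {2, 6}  B6 = {1, 3}
Tree: B1–B2, B2–B3, B1–B4, B3–B5, B2–B6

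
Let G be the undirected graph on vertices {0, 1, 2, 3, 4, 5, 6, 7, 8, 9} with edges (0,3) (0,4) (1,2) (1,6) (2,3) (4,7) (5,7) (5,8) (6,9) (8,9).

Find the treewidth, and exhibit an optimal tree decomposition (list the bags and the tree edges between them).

Treewidth 2.
One such decomposition:
Bags: B1 = {0, 2, 3}  B2 = {0, 2, 4}  B3 = {2, 4, 7}  B4 = {2, 5, 7}  B5 = {2, 5, 8}  B6 = {2, 8, 9}  B7 = {2, 6, 9}  B8 = {1, 2, 6}
Tree: B1–B2, B2–B3, B3–B4, B4–B5, B5–B6, B6–B7, B7–B8

Each bag holds 3 vertices, so the decomposition has width 2, which upper-bounds the treewidth. The edges 2–3–0–4–7–5–8–9–6–1–2 form a cycle, so G is not a tree and its treewidth is at least 2. Combining the bounds, tw(G) = 2.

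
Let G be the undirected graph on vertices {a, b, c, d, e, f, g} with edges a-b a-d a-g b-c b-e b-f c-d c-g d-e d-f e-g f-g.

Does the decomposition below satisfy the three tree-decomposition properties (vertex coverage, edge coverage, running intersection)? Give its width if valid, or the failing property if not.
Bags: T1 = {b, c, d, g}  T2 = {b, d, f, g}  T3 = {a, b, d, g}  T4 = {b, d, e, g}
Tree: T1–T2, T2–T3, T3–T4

Yes; width 3.

Checking the three conditions: (i) the bags cover all of {a, b, c, d, e, f, g}; (ii) for each edge, some bag contains both endpoints; (iii) the bags containing any fixed vertex form a subtree. All hold, so the decomposition is valid with width 4 − 1 = 3.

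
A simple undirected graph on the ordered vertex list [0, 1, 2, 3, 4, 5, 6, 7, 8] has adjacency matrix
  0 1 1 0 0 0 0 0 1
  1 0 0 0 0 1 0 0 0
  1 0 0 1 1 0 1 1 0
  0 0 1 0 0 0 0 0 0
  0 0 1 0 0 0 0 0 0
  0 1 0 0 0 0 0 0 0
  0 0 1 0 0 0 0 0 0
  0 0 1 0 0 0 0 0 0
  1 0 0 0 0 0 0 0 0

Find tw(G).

1

A width-1 tree decomposition is:
Bags: B1 = {2, 3}  B2 = {0, 2}  B3 = {0, 1}  B4 = {1, 5}  B5 = {2, 4}  B6 = {2, 7}  B7 = {2, 6}  B8 = {0, 8}
Tree: B1–B2, B2–B3, B3–B4, B2–B5, B5–B6, B5–B7, B2–B8
The largest bag has 2 vertices, giving width 1; this decomposition certifies tw(G) ≤ 1. Any graph with an edge has treewidth ≥ 1, and G has the edge 3–2. The upper and lower bounds meet at 1, so that is the treewidth.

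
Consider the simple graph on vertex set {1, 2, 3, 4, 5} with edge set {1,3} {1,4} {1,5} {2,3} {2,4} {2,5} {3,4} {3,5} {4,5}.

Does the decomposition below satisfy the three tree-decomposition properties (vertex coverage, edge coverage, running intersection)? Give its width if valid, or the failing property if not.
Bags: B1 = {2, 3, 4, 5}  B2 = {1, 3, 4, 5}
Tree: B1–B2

Yes; width 3.

Every vertex of G appears in some bag (union = {1, 2, 3, 4, 5}); every edge is covered by a bag; and for each vertex v the set of bags containing v is connected in the bag tree. The decomposition is therefore valid. The largest bag has 4 vertices, so the width is 3.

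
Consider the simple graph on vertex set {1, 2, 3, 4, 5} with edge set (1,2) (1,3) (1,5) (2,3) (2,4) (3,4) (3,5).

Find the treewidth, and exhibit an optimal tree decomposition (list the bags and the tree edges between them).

The largest bag has 3 vertices, giving width 2; this decomposition certifies tw(G) ≤ 2. Conversely, {1, 2, 3} is a clique of size 3, and the vertices of any clique must share a bag in every tree decomposition; so some bag has ≥ 3 vertices and tw(G) ≥ 2. Hence tw(G) = 2 exactly.

Treewidth 2.
One optimal decomposition is:
Bags: B1 = {1, 2, 3}  B2 = {1, 3, 5}  B3 = {2, 3, 4}
Tree: B1–B2, B1–B3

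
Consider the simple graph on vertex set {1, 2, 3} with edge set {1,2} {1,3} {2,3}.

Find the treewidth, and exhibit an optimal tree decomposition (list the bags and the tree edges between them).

Treewidth 2.
One such decomposition:
Bags: B1 = {1, 2, 3}
Tree: (single bag)

With just one bag of size 3, the width is 3 − 1 = 2, so tw(G) ≤ 2. On the other hand G contains the 3-clique {1, 2, 3}. A clique must lie in a single bag of any decomposition, so no decomposition can have width below 2. The upper and lower bounds meet at 2, so that is the treewidth.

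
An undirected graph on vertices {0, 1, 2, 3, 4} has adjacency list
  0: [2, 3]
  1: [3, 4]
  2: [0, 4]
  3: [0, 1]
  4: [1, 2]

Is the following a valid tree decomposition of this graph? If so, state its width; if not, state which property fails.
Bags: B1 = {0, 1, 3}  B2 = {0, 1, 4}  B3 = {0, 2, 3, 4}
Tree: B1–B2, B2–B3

A tree decomposition must satisfy three properties: every vertex lies in some bag; for every edge, both endpoints lie together in some bag; and for every vertex, the bags containing it form a connected subtree. Here bags containing vertex 3 are not connected in the tree, so the decomposition is invalid.

No — bags containing vertex 3 are not connected in the tree.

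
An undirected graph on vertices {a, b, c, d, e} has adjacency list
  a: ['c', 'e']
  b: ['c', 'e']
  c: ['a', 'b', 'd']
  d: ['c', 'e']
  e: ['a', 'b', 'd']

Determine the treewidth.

A width-2 tree decomposition is:
Bags: B1 = {a, c, e}  B2 = {b, c, e}  B3 = {c, d, e}
Tree: B1–B2, B2–B3
Every bag has size at most 3, so the width is 3 − 1 = 2 and tw(G) ≤ 2. The edges e–a–c–b–e form a cycle, so G is not a tree and its treewidth is at least 2. The upper and lower bounds meet at 2, so that is the treewidth.

2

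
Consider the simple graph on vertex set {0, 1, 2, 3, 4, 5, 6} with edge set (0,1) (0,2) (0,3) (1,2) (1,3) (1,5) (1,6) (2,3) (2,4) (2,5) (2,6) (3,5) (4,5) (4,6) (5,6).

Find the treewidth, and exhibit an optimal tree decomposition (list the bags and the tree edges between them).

Treewidth 3.
One optimal decomposition is:
Bags: B1 = {1, 2, 3, 5}  B2 = {1, 2, 5, 6}  B3 = {0, 1, 2, 3}  B4 = {2, 4, 5, 6}
Tree: B1–B2, B1–B3, B2–B4

Every bag has size at most 4, so the width is 4 − 1 = 3 and tw(G) ≤ 3. For the lower bound, the 4 vertices {0, 1, 2, 3} are pairwise adjacent, and any tree decomposition puts a clique entirely inside one bag — forcing width ≥ 3. Therefore the treewidth is 3.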